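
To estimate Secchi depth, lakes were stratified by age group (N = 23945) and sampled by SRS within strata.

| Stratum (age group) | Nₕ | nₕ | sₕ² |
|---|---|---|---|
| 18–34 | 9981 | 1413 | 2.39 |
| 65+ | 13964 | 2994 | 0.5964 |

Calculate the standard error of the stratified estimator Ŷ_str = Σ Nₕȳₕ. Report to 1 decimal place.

Var(Ŷ_str) = Σₕ Nₕ²(1 − fₕ)sₕ²/nₕ.
18–34: 9981²·(1 − 1413/9981)·2.39/1413 = 144646.94.
65+: 13964²·(1 − 2994/13964)·0.5964/2994 = 30514.222.
Sum = 175161.16.
SE = √(175161.16) = 418.5.

418.5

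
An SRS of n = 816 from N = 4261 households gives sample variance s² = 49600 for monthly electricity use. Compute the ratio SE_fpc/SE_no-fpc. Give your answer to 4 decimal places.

f = n/N = 816/4261 = 0.19150434.
SE_no-fpc = √(s²/n) = 7.7964295; SE_fpc = √((1−f)s²/n) = 7.0102677.
Ratio = √(1−f) = 0.89916387.

0.8992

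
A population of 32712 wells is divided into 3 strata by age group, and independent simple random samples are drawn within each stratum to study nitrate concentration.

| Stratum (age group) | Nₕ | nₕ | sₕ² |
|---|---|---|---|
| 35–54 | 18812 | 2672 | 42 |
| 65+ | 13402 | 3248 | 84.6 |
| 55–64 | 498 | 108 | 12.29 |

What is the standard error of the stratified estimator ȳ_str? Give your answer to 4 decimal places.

Var(ȳ_str) = Σₕ Wₕ²(1 − fₕ)sₕ²/nₕ with Wₕ = Nₕ/N, N = 32712.
35–54: Wₕ = 0.57507948; term = 0.57507948²·(1 − 0.14203700)·42/2672 = 0.0044600234.
65+: Wₕ = 0.40969675; term = 0.40969675²·(1 − 0.24235189)·84.6/3248 = 0.0033124316.
55–64: Wₕ = 0.01522377; term = 0.01522377²·(1 − 0.21686747)·12.29/108 = 2.0654176 × 10^-5.
Sum = 0.0077931092.
SE = √(0.0077931092) = 0.0883.

0.0883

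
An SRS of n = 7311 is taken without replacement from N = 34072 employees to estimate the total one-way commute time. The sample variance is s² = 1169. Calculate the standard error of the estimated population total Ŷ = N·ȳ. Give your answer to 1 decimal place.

12074.5

Var(Ŷ) = N²·Var(ȳ) = N²·(1 − n/N)·s²/n.
f = 7311/34072 = 0.21457502; Var(ȳ) = 0.78542498·1169/7311 = 0.12558635.
Var(Ŷ) = 34072² · 0.12558635 = 1.4579334 × 10^8.
SE(Ŷ) = √(1.4579334 × 10^8) = 12074.5.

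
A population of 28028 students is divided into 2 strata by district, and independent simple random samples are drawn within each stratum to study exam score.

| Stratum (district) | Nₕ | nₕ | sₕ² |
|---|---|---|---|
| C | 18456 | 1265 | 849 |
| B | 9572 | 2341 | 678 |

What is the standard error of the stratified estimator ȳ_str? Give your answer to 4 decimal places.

Var(ȳ_str) = Σₕ Wₕ²(1 − fₕ)sₕ²/nₕ with Wₕ = Nₕ/N, N = 28028.
C: Wₕ = 0.65848437; term = 0.65848437²·(1 − 0.06854140)·849/1265 = 0.27106389.
B: Wₕ = 0.34151563; term = 0.34151563²·(1 − 0.24456749)·678/2341 = 0.025517911.
Sum = 0.2965818.
SE = √(0.2965818) = 0.5446.

0.5446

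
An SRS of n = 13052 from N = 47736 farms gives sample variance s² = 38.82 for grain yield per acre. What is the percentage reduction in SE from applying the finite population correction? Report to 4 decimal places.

f = n/N = 13052/47736 = 0.27342048.
SE_no-fpc = √(s²/n) = 0.054536747; SE_fpc = √((1−f)s²/n) = 0.046486924.
Ratio = √(1−f) = 0.85239634. Reduction = 100·(1 − 0.85239634) = 14.7604%.

14.7604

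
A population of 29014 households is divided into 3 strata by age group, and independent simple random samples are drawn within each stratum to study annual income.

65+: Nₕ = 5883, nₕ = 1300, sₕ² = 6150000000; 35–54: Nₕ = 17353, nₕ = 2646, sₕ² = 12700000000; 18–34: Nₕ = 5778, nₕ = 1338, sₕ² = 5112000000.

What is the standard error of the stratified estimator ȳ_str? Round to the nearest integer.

1313

Var(ȳ_str) = Σₕ Wₕ²(1 − fₕ)sₕ²/nₕ with Wₕ = Nₕ/N, N = 29014.
65+: Wₕ = 0.20276418; term = 0.20276418²·(1 − 0.22097569)·6150000000/1300 = 151518.36.
35–54: Wₕ = 0.59809058; term = 0.59809058²·(1 − 0.15248084)·12700000000/2646 = 1.455115 × 10^6.
18–34: Wₕ = 0.19914524; term = 0.19914524²·(1 − 0.23156802)·5112000000/1338 = 116434.06.
Sum = 1.7230674 × 10^6.
SE = √(1.7230674 × 10^6) = 1313.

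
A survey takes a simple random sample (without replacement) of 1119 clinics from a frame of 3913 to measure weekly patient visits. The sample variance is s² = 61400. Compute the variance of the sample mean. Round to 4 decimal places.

Under SRS without replacement, Var(ȳ) = (1 − f)·s²/n with f = n/N = 1119/3913 = 0.28596984.
Var(ȳ) = (1 − 0.28596984)·61400/1119 = 0.71403016·54.87042 = 39.179135.

39.1791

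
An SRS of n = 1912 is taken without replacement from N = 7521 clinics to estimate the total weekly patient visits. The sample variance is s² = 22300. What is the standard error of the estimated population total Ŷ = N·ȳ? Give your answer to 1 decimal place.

22181.4

Var(Ŷ) = N²·Var(ȳ) = N²·(1 − n/N)·s²/n.
f = 1912/7521 = 0.25422151; Var(ȳ) = 0.74577849·22300/1912 = 8.6981487.
Var(Ŷ) = 7521² · 8.6981487 = 4.9201462 × 10^8.
SE(Ŷ) = √(4.9201462 × 10^8) = 22181.4.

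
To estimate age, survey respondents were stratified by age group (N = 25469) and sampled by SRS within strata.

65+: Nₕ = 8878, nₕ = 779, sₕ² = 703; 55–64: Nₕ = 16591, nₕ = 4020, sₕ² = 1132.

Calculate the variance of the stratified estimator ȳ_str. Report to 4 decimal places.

0.1906

Var(ȳ_str) = Σₕ Wₕ²(1 − fₕ)sₕ²/nₕ with Wₕ = Nₕ/N, N = 25469.
65+: Wₕ = 0.34858063; term = 0.34858063²·(1 − 0.08774499)·703/779 = 0.10003238.
55–64: Wₕ = 0.65141937; term = 0.65141937²·(1 − 0.24230004)·1132/4020 = 0.090539684.
Sum = 0.19057206.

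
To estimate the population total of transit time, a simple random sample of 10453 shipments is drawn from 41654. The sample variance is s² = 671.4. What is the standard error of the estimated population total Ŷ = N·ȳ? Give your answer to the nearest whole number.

9137

Var(Ŷ) = N²·Var(ȳ) = N²·(1 − n/N)·s²/n.
f = 10453/41654 = 0.25094829; Var(ȳ) = 0.74905171·671.4/10453 = 0.048111864.
Var(Ŷ) = 41654² · 0.048111864 = 8.3476765 × 10^7.
SE(Ŷ) = √(8.3476765 × 10^7) = 9137.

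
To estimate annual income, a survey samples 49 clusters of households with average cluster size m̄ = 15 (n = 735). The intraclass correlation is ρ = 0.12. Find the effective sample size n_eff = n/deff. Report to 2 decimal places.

274.25

deff = 1 + (15 − 1)·0.12 = 1 + 1.68 = 2.68.
n_eff = 735 / 2.68 = 274.25.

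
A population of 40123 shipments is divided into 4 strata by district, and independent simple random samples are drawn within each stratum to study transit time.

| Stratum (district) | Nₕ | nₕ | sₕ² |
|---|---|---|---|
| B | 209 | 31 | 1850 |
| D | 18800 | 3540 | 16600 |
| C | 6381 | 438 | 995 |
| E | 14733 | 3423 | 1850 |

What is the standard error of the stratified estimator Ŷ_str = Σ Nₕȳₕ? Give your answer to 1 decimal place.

39034.8

Var(Ŷ_str) = Σₕ Nₕ²(1 − fₕ)sₕ²/nₕ.
B: 209²·(1 − 31/209)·1850/31 = 2.2201194 × 10^6.
D: 18800²·(1 − 3540/18800)·16600/3540 = 1.345294 × 10^9.
C: 6381²·(1 − 438/6381)·995/438 = 8.6147652 × 10^7.
E: 14733²·(1 − 3423/14733)·1850/3423 = 9.0057238 × 10^7.
Sum = 1.523719 × 10^9.
SE = √(1.523719 × 10^9) = 39034.8.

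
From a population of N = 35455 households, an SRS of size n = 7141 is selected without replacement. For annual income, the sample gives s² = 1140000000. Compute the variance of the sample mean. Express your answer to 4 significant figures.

127500

Under SRS without replacement, Var(ȳ) = (1 − f)·s²/n with f = n/N = 7141/35455 = 0.20141024.
Var(ȳ) = (1 − 0.20141024)·1140000000/7141 = 0.79858976·159641.51 = 127488.07.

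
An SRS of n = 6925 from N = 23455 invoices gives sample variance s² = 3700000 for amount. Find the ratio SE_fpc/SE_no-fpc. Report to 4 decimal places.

f = n/N = 6925/23455 = 0.29524622.
SE_no-fpc = √(s²/n) = 23.114844; SE_fpc = √((1−f)s²/n) = 19.404823.
Ratio = √(1−f) = 0.83949615.

0.8395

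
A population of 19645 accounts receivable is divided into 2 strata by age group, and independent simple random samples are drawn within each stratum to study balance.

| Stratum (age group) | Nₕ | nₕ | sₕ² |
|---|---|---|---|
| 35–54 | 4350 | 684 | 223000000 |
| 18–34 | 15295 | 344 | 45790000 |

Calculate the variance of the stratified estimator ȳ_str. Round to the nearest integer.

Var(ȳ_str) = Σₕ Wₕ²(1 − fₕ)sₕ²/nₕ with Wₕ = Nₕ/N, N = 19645.
35–54: Wₕ = 0.22143039; term = 0.22143039²·(1 − 0.15724138)·223000000/684 = 13471.824.
18–34: Wₕ = 0.77856961; term = 0.77856961²·(1 − 0.02249101)·45790000/344 = 78872.909.
Sum = 92344.733.

92345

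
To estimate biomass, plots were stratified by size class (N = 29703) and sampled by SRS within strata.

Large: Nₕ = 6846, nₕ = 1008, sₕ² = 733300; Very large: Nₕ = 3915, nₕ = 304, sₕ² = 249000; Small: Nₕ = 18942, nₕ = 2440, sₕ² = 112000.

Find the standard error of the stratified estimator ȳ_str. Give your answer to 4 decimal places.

Var(ȳ_str) = Σₕ Wₕ²(1 − fₕ)sₕ²/nₕ with Wₕ = Nₕ/N, N = 29703.
Large: Wₕ = 0.23048177; term = 0.23048177²·(1 − 0.14723926)·733300/1008 = 32.955015.
Very large: Wₕ = 0.13180487; term = 0.13180487²·(1 − 0.07765006)·249000/304 = 13.124549.
Small: Wₕ = 0.63771336; term = 0.63771336²·(1 − 0.12881428)·112000/2440 = 16.2626.
Sum = 62.342164.
SE = √(62.342164) = 7.8957.

7.8957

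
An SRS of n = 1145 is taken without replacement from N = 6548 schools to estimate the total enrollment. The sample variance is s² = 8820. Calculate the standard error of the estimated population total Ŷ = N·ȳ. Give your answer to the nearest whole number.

Var(Ŷ) = N²·Var(ȳ) = N²·(1 − n/N)·s²/n.
f = 1145/6548 = 0.17486255; Var(ȳ) = 0.82513745·8820/1145 = 6.3560806.
Var(Ŷ) = 6548² · 6.3560806 = 2.7252524 × 10^8.
SE(Ŷ) = √(2.7252524 × 10^8) = 16508.

16508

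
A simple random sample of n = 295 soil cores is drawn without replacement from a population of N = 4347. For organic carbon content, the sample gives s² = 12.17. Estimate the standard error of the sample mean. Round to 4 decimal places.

Under SRS without replacement, Var(ȳ) = (1 − f)·s²/n with f = n/N = 295/4347 = 0.06786289.
Var(ȳ) = (1 − 0.06786289)·12.17/295 = 0.93213711·0.041254237 = 0.038454605.
SE(ȳ) = √(0.038454605) = 0.1961.

0.1961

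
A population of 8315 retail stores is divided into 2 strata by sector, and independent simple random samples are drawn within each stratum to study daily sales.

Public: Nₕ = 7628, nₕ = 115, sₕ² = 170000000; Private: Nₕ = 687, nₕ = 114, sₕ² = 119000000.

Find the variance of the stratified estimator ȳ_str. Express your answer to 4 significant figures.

1.231 × 10^6

Var(ȳ_str) = Σₕ Wₕ²(1 − fₕ)sₕ²/nₕ with Wₕ = Nₕ/N, N = 8315.
Public: Wₕ = 0.91737823; term = 0.91737823²·(1 − 0.01507604)·170000000/115 = 1.2253232 × 10^6.
Private: Wₕ = 0.08262177; term = 0.08262177²·(1 − 0.16593886)·119000000/114 = 5943.3179.
Sum = 1.2312665 × 10^6.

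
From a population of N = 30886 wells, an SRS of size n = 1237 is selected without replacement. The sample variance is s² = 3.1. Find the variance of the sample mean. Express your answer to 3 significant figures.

0.00241

Under SRS without replacement, Var(ȳ) = (1 − f)·s²/n with f = n/N = 1237/30886 = 0.04005051.
Var(ȳ) = (1 − 0.04005051)·3.1/1237 = 0.95994949·0.0025060631 = 0.002405694.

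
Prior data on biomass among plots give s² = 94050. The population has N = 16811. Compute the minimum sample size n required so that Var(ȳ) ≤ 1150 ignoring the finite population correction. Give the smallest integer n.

82

Without fpc, n₀ = s²/D = 94050/1150 = 81.7826.
Rounding up, n = 82.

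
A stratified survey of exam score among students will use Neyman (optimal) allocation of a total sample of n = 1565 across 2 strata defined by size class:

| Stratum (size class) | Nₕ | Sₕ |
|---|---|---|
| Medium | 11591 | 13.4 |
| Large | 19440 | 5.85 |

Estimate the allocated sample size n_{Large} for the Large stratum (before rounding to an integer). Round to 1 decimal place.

661.5

Neyman allocation: nₕ = n·NₕSₕ / Σⱼ NⱼSⱼ.
Σ NⱼSⱼ = 11591·13.4 + 19440·5.85 = 269043.4.
n_{Large} = 1565·19440·5.85 / 269043.4 = 661.5.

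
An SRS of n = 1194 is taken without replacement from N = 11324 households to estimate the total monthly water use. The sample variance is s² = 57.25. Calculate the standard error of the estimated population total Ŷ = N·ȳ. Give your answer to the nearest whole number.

2345

Var(Ŷ) = N²·Var(ȳ) = N²·(1 − n/N)·s²/n.
f = 1194/11324 = 0.10543977; Var(ȳ) = 0.89456023·57.25/1194 = 0.04289244.
Var(Ŷ) = 11324² · 0.04289244 = 5.5002252 × 10^6.
SE(Ŷ) = √(5.5002252 × 10^6) = 2345.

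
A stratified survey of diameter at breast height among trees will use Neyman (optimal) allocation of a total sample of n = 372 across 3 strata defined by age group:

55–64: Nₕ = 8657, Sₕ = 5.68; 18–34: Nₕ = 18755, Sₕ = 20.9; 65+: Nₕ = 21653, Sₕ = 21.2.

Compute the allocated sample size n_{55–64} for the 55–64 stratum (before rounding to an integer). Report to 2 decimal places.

20.32

Neyman allocation: nₕ = n·NₕSₕ / Σⱼ NⱼSⱼ.
Σ NⱼSⱼ = 8657·5.68 + 18755·20.9 + 21653·21.2 = 900194.86.
n_{55–64} = 372·8657·5.68 / 900194.86 = 20.32.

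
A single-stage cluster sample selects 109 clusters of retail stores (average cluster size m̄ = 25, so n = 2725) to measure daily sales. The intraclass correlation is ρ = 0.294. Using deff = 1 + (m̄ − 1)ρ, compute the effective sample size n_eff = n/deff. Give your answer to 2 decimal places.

deff = 1 + (25 − 1)·0.294 = 1 + 7.056 = 8.056.
n_eff = 2725 / 8.056 = 338.26.

338.26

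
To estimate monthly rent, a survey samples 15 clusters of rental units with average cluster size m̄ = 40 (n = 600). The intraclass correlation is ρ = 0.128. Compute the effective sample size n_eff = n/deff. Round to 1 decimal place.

100.1

deff = 1 + (40 − 1)·0.128 = 1 + 4.992 = 5.992.
n_eff = 600 / 5.992 = 100.1.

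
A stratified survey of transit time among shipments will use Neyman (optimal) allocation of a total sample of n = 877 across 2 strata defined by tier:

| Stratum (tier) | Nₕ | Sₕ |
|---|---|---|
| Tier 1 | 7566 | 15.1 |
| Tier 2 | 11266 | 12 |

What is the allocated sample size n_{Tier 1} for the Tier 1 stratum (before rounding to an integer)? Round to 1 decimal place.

401.7

Neyman allocation: nₕ = n·NₕSₕ / Σⱼ NⱼSⱼ.
Σ NⱼSⱼ = 7566·15.1 + 11266·12 = 249438.6.
n_{Tier 1} = 877·7566·15.1 / 249438.6 = 401.7.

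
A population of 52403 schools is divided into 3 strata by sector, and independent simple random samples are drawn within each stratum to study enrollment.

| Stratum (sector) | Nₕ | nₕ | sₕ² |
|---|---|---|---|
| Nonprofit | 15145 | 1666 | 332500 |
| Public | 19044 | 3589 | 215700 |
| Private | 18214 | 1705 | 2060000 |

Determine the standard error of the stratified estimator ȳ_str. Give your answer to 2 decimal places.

Var(ȳ_str) = Σₕ Wₕ²(1 − fₕ)sₕ²/nₕ with Wₕ = Nₕ/N, N = 52403.
Nonprofit: Wₕ = 0.28901017; term = 0.28901017²·(1 − 0.11000330)·332500/1666 = 14.836495.
Public: Wₕ = 0.36341431; term = 0.36341431²·(1 − 0.18845831)·215700/3589 = 6.4415676.
Private: Wₕ = 0.34757552; term = 0.34757552²·(1 − 0.09360931)·2060000/1705 = 132.29902.
Sum = 153.57708.
SE = √(153.57708) = 12.39.

12.39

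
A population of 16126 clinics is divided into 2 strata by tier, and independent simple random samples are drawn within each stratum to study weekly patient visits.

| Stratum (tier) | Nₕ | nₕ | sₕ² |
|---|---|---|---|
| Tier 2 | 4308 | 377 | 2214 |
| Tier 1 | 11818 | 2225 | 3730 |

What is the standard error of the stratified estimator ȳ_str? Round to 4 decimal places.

Var(ȳ_str) = Σₕ Wₕ²(1 − fₕ)sₕ²/nₕ with Wₕ = Nₕ/N, N = 16126.
Tier 2: Wₕ = 0.26714622; term = 0.26714622²·(1 − 0.08751161)·2214/377 = 0.38243858.
Tier 1: Wₕ = 0.73285378; term = 0.73285378²·(1 − 0.18827213)·3730/2225 = 0.73084274.
Sum = 1.1132813.
SE = √(1.1132813) = 1.0551.

1.0551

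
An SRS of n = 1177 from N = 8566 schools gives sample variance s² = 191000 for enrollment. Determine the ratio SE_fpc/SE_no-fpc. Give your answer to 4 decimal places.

0.9288

f = n/N = 1177/8566 = 0.13740369.
SE_no-fpc = √(s²/n) = 12.738798; SE_fpc = √((1−f)s²/n) = 11.831294.
Ratio = √(1−f) = 0.92876063.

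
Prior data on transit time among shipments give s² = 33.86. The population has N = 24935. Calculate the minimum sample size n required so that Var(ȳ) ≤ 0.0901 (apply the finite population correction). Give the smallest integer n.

Without fpc, n₀ = s²/D = 33.86/0.0901 = 375.8047.
With fpc, (1 − n/N)·s²/n ≤ D requires n ≥ n₀/(1 + n₀/N) = 375.8047/(1 + 375.8047/24935) = 370.2249.
Rounding up, n = 371.

371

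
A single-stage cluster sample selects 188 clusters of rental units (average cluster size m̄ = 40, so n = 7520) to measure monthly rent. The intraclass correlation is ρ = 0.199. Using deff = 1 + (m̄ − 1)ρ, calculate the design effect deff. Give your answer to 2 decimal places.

deff = 1 + (40 − 1)·0.199 = 1 + 7.761 = 8.761.

8.76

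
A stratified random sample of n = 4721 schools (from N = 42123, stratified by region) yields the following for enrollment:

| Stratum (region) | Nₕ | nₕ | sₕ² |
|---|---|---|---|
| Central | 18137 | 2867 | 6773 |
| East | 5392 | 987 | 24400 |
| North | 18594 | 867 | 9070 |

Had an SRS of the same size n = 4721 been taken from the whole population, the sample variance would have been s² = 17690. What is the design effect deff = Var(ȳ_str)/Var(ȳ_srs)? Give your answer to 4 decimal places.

0.7944

Var(ȳ_str) = Σ Wₕ²(1−fₕ)sₕ²/nₕ with Wₕ = Nₕ/42123:
  Central: (18137/42123)²·(1−2867/18137)·6773/2867 = 0.36873918
  East: (5392/42123)²·(1−987/5392)·24400/987 = 0.33092523
  North: (18594/42123)²·(1−867/18594)·9070/867 = 1.9433797
  → Var(ȳ_str) = 2.6430441.
Var(ȳ_srs) = (1 − 4721/42123)·17690/4721 = 3.3271269.
deff = 2.6430441 / 3.3271269 = 0.7944.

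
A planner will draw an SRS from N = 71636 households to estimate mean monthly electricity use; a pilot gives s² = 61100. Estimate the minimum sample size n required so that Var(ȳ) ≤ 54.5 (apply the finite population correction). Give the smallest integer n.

Without fpc, n₀ = s²/D = 61100/54.5 = 1121.1009.
With fpc, (1 − n/N)·s²/n ≤ D requires n ≥ n₀/(1 + n₀/N) = 1121.1009/(1 + 1121.1009/71636) = 1103.8261.
Rounding up, n = 1104.

1104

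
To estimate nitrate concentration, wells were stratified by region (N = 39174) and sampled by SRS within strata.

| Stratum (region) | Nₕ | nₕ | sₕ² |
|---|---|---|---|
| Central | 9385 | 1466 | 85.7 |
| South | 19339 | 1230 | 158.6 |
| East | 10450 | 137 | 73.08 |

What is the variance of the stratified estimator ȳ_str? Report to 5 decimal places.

Var(ȳ_str) = Σₕ Wₕ²(1 − fₕ)sₕ²/nₕ with Wₕ = Nₕ/N, N = 39174.
Central: Wₕ = 0.23957217; term = 0.23957217²·(1 − 0.15620671)·85.7/1466 = 0.0028311028.
South: Wₕ = 0.49366927; term = 0.49366927²·(1 − 0.06360205)·158.6/1230 = 0.029425965.
East: Wₕ = 0.26675856; term = 0.26675856²·(1 − 0.01311005)·73.08/137 = 0.037461352.
Sum = 0.06971842.

0.06972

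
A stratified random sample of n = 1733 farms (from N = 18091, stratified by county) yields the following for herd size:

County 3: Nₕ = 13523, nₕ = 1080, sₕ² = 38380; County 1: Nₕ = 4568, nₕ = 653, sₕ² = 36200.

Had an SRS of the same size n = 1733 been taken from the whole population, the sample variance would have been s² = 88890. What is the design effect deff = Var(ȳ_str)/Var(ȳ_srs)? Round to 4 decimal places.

0.4593

Var(ȳ_str) = Σ Wₕ²(1−fₕ)sₕ²/nₕ with Wₕ = Nₕ/18091:
  County 3: (13523/18091)²·(1−1080/13523)·38380/1080 = 18.270659
  County 1: (4568/18091)²·(1−653/4568)·36200/653 = 3.0292011
  → Var(ȳ_str) = 21.29986.
Var(ȳ_srs) = (1 − 1733/18091)·88890/1733 = 46.379063.
deff = 21.29986 / 46.379063 = 0.4593.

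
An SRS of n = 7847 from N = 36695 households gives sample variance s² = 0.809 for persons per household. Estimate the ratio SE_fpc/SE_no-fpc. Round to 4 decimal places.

f = n/N = 7847/36695 = 0.21384385.
SE_no-fpc = √(s²/n) = 0.010153656; SE_fpc = √((1−f)s²/n) = 0.0090027843.
Ratio = √(1−f) = 0.88665447.

0.8867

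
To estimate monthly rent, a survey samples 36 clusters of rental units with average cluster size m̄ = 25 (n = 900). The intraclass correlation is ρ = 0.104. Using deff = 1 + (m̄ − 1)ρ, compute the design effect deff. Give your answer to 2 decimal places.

3.50

deff = 1 + (25 − 1)·0.104 = 1 + 2.496 = 3.496.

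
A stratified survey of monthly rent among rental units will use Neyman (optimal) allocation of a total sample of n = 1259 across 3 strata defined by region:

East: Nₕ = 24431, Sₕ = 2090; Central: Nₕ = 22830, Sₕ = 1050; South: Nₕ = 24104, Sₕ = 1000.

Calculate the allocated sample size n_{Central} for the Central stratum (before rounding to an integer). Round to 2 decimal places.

Neyman allocation: nₕ = n·NₕSₕ / Σⱼ NⱼSⱼ.
Σ NⱼSⱼ = 24431·2090 + 22830·1050 + 24104·1000 = 9.913629 × 10^7.
n_{Central} = 1259·22830·1050 / (9.913629 × 10^7) = 304.43.

304.43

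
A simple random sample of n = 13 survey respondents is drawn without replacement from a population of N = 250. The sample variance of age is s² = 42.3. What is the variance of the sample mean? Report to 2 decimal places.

Under SRS without replacement, Var(ȳ) = (1 − f)·s²/n with f = n/N = 13/250 = 0.05200000.
Var(ȳ) = (1 − 0.05200000)·42.3/13 = 0.94800000·3.2538462 = 3.0846462.

3.08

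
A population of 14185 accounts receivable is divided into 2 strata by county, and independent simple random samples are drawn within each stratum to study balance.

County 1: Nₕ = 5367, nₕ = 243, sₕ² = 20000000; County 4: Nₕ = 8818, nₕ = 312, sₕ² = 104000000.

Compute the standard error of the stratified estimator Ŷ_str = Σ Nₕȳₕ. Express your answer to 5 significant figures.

5.2216 × 10^6

Var(Ŷ_str) = Σₕ Nₕ²(1 − fₕ)sₕ²/nₕ.
County 1: 5367²·(1 − 243/5367)·20000000/243 = 2.2634163 × 10^12.
County 4: 8818²·(1 − 312/8818)·104000000/312 = 2.5001969 × 10^13.
Sum = 2.7265385 × 10^13.
SE = √(2.7265385 × 10^13) = 5.2216 × 10^6.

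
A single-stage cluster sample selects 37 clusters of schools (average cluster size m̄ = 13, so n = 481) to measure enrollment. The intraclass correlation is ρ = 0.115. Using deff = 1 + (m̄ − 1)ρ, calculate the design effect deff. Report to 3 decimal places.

2.380

deff = 1 + (13 − 1)·0.115 = 1 + 1.38 = 2.38.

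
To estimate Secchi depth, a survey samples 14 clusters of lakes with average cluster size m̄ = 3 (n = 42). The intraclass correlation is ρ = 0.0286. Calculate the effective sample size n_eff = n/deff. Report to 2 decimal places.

deff = 1 + (3 − 1)·0.0286 = 1 + 0.0572 = 1.0572.
n_eff = 42 / 1.0572 = 39.73.

39.73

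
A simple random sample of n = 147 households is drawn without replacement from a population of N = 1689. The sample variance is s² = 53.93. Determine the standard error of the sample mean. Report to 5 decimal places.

Under SRS without replacement, Var(ȳ) = (1 − f)·s²/n with f = n/N = 147/1689 = 0.08703375.
Var(ȳ) = (1 − 0.08703375)·53.93/147 = 0.91296625·0.36687075 = 0.33494061.
SE(ȳ) = √(0.33494061) = 0.57874.

0.57874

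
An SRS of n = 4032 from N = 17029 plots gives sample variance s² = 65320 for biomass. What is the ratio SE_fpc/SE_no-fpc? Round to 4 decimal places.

f = n/N = 4032/17029 = 0.23677256.
SE_no-fpc = √(s²/n) = 4.0249717; SE_fpc = √((1−f)s²/n) = 3.5163315.
Ratio = √(1−f) = 0.87362889.

0.8736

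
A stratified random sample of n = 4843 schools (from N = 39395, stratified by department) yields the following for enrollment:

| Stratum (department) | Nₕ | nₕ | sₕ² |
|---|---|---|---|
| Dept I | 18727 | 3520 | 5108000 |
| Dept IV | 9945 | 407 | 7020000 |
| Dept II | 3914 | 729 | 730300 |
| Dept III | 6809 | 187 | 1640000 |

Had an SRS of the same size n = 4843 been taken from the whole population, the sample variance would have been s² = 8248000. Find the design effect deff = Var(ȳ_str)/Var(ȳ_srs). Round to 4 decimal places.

Var(ȳ_str) = Σ Wₕ²(1−fₕ)sₕ²/nₕ with Wₕ = Nₕ/39395:
  Dept I: (18727/39395)²·(1−3520/18727)·5108000/3520 = 266.27952
  Dept IV: (9945/39395)²·(1−407/9945)·7020000/407 = 1054.199
  Dept II: (3914/39395)²·(1−729/3914)·730300/729 = 8.0467743
  Dept III: (6809/39395)²·(1−187/6809)·1640000/187 = 254.79596
  → Var(ȳ_str) = 1583.3213.
Var(ȳ_srs) = (1 − 4843/39395)·8248000/4843 = 1493.7099.
deff = 1583.3213 / 1493.7099 = 1.0600.

1.0600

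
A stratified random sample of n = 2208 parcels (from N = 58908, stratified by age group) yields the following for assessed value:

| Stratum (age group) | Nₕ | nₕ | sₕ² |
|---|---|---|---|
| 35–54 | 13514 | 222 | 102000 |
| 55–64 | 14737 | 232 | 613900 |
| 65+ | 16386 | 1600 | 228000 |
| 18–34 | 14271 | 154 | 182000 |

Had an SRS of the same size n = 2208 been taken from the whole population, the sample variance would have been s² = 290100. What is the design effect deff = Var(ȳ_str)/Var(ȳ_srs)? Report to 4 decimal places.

Var(ȳ_str) = Σ Wₕ²(1−fₕ)sₕ²/nₕ with Wₕ = Nₕ/58908:
  35–54: (13514/58908)²·(1−222/13514)·102000/222 = 23.783342
  55–64: (14737/58908)²·(1−232/14737)·613900/232 = 163.00011
  65+: (16386/58908)²·(1−1600/16386)·228000/1600 = 9.9492412
  18–34: (14271/58908)²·(1−154/14271)·182000/154 = 68.611819
  → Var(ȳ_str) = 265.34451.
Var(ȳ_srs) = (1 − 2208/58908)·290100/2208 = 126.46124.
deff = 265.34451 / 126.46124 = 2.0982.

2.0982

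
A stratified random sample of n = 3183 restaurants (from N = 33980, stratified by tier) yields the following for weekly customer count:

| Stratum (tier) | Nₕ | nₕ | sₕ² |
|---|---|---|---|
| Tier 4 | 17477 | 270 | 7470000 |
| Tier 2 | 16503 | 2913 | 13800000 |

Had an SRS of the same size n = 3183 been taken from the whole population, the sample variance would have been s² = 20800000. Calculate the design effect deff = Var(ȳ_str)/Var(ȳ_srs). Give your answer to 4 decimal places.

1.3720

Var(ȳ_str) = Σ Wₕ²(1−fₕ)sₕ²/nₕ with Wₕ = Nₕ/33980:
  Tier 4: (17477/33980)²·(1−270/17477)·7470000/270 = 7205.7988
  Tier 2: (16503/33980)²·(1−2913/16503)·13800000/2913 = 920.18301
  → Var(ȳ_str) = 8125.9818.
Var(ȳ_srs) = (1 − 3183/33980)·20800000/3183 = 5922.5909.
deff = 8125.9818 / 5922.5909 = 1.3720.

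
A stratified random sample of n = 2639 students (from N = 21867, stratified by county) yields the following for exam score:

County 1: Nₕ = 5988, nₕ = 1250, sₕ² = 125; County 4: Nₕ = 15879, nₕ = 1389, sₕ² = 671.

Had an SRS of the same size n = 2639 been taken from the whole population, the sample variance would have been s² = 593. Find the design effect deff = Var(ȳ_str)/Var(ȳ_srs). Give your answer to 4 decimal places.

1.2065

Var(ȳ_str) = Σ Wₕ²(1−fₕ)sₕ²/nₕ with Wₕ = Nₕ/21867:
  County 1: (5988/21867)²·(1−1250/5988)·125/1250 = 0.0059333291
  County 4: (15879/21867)²·(1−1389/15879)·671/1389 = 0.23245206
  → Var(ȳ_str) = 0.23838539.
Var(ȳ_srs) = (1 − 2639/21867)·593/2639 = 0.19758784.
deff = 0.23838539 / 0.19758784 = 1.2065.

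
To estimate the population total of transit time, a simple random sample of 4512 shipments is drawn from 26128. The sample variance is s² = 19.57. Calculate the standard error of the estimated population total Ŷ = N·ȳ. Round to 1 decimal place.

1565.1

Var(Ŷ) = N²·Var(ȳ) = N²·(1 − n/N)·s²/n.
f = 4512/26128 = 0.17268830; Var(ȳ) = 0.82731170·19.57/4512 = 0.0035883178.
Var(Ŷ) = 26128² · 0.0035883178 = 2.4496455 × 10^6.
SE(Ŷ) = √(2.4496455 × 10^6) = 1565.1.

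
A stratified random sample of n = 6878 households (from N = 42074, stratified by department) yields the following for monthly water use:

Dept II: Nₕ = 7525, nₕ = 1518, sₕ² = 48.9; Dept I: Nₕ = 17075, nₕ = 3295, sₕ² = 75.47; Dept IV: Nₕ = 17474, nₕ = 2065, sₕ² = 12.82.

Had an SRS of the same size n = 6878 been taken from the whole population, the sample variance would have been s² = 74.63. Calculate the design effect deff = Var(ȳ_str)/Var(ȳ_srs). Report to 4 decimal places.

Var(ȳ_str) = Σ Wₕ²(1−fₕ)sₕ²/nₕ with Wₕ = Nₕ/42074:
  Dept II: (7525/42074)²·(1−1518/7525)·48.9/1518 = 8.2257142 × 10^-4
  Dept I: (17075/42074)²·(1−3295/17075)·75.47/3295 = 0.0030443968
  Dept IV: (17474/42074)²·(1−2065/17474)·12.82/2065 = 9.4429383 × 10^-4
  → Var(ȳ_str) = 0.0048112621.
Var(ȳ_srs) = (1 − 6878/42074)·74.63/6878 = 0.0090767584.
deff = 0.0048112621 / 0.0090767584 = 0.5301.

0.5301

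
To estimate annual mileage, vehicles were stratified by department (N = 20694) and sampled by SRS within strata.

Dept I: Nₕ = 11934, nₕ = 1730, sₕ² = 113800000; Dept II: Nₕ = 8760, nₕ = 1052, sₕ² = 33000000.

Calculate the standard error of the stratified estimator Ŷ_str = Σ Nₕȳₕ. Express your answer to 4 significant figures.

Var(Ŷ_str) = Σₕ Nₕ²(1 − fₕ)sₕ²/nₕ.
Dept I: 11934²·(1 − 1730/11934)·113800000/1730 = 8.0103712 × 10^12.
Dept II: 8760²·(1 − 1052/8760)·33000000/1052 = 2.1180881 × 10^12.
Sum = 1.0128459 × 10^13.
SE = √(1.0128459 × 10^13) = 3.183 × 10^6.

3.183 × 10^6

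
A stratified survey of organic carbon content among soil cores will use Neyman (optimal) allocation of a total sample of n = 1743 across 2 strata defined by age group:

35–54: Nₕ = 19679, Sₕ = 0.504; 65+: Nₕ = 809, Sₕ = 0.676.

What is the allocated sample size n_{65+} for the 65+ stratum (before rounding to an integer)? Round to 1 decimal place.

Neyman allocation: nₕ = n·NₕSₕ / Σⱼ NⱼSⱼ.
Σ NⱼSⱼ = 19679·0.504 + 809·0.676 = 10465.1.
n_{65+} = 1743·809·0.676 / 10465.1 = 91.1.

91.1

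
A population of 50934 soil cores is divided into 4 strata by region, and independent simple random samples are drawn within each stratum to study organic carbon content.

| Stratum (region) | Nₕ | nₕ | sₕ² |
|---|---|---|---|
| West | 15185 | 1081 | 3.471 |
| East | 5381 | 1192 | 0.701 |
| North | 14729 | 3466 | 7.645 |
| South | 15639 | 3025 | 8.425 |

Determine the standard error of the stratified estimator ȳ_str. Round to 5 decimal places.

Var(ȳ_str) = Σₕ Wₕ²(1 − fₕ)sₕ²/nₕ with Wₕ = Nₕ/N, N = 50934.
West: Wₕ = 0.29813091; term = 0.29813091²·(1 − 0.07118867)·3.471/1081 = 2.6507602 × 10^-4.
East: Wₕ = 0.10564652; term = 0.10564652²·(1 − 0.22152016)·0.701/1192 = 5.1097488 × 10^-6.
North: Wₕ = 0.28917815; term = 0.28917815²·(1 − 0.23531808)·7.645/3466 = 1.4104598 × 10^-4.
South: Wₕ = 0.30704441; term = 0.30704441²·(1 − 0.19342669)·8.425/3025 = 2.1178284 × 10^-4.
Sum = 6.2301459 × 10^-4.
SE = √(6.2301459 × 10^-4) = 0.02496.

0.02496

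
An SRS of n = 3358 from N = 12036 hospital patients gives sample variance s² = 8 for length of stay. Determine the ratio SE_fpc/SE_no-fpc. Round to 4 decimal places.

f = n/N = 3358/12036 = 0.27899634.
SE_no-fpc = √(s²/n) = 0.048809532; SE_fpc = √((1−f)s²/n) = 0.041445118.
Ratio = √(1−f) = 0.84911934.

0.8491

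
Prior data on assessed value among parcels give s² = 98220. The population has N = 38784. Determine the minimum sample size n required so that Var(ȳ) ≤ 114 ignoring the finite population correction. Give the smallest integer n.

Without fpc, n₀ = s²/D = 98220/114 = 861.5789.
Rounding up, n = 862.

862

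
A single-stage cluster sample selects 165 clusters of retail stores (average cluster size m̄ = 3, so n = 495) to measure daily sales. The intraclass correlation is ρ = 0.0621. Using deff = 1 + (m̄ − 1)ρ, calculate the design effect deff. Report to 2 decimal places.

1.12

deff = 1 + (3 − 1)·0.0621 = 1 + 0.1242 = 1.1242.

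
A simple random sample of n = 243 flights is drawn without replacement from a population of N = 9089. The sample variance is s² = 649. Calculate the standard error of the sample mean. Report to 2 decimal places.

Under SRS without replacement, Var(ȳ) = (1 − f)·s²/n with f = n/N = 243/9089 = 0.02673561.
Var(ȳ) = (1 − 0.02673561)·649/243 = 0.97326439·2.6707819 = 2.5993769.
SE(ȳ) = √(2.5993769) = 1.61.

1.61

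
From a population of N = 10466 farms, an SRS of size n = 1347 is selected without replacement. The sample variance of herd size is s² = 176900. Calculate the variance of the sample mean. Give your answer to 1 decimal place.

114.4

Under SRS without replacement, Var(ȳ) = (1 − f)·s²/n with f = n/N = 1347/10466 = 0.12870247.
Var(ȳ) = (1 − 0.12870247)·176900/1347 = 0.87129753·131.32888 = 114.42653.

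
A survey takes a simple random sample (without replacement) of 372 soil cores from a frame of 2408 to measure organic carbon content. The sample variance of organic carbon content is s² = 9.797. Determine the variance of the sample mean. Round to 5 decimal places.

0.02227

Under SRS without replacement, Var(ȳ) = (1 − f)·s²/n with f = n/N = 372/2408 = 0.15448505.
Var(ȳ) = (1 − 0.15448505)·9.797/372 = 0.84551495·0.026336022 = 0.0222675.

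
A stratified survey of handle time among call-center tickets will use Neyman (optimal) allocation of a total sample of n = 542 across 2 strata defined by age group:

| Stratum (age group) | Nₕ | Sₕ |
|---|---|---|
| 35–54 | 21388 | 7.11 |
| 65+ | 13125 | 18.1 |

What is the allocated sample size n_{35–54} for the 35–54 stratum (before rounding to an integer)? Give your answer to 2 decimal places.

211.54

Neyman allocation: nₕ = n·NₕSₕ / Σⱼ NⱼSⱼ.
Σ NⱼSⱼ = 21388·7.11 + 13125·18.1 = 389631.18.
n_{35–54} = 542·21388·7.11 / 389631.18 = 211.54.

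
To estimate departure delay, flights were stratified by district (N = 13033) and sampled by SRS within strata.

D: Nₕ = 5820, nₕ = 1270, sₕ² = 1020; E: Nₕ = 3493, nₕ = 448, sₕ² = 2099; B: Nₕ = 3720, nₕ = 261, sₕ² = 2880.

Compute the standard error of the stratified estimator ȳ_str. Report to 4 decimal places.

1.1200

Var(ȳ_str) = Σₕ Wₕ²(1 − fₕ)sₕ²/nₕ with Wₕ = Nₕ/N, N = 13033.
D: Wₕ = 0.44655874; term = 0.44655874²·(1 − 0.21821306)·1020/1270 = 0.12521087.
E: Wₕ = 0.26801197; term = 0.26801197²·(1 − 0.12825651)·2099/448 = 0.29338068.
B: Wₕ = 0.28542929; term = 0.28542929²·(1 − 0.07016129)·2880/261 = 0.83590456.
Sum = 1.2544961.
SE = √(1.2544961) = 1.1200.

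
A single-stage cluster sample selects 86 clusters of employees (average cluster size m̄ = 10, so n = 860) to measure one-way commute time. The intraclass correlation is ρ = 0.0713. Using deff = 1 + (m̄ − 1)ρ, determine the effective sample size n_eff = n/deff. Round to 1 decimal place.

523.8

deff = 1 + (10 − 1)·0.0713 = 1 + 0.6417 = 1.6417.
n_eff = 860 / 1.6417 = 523.8.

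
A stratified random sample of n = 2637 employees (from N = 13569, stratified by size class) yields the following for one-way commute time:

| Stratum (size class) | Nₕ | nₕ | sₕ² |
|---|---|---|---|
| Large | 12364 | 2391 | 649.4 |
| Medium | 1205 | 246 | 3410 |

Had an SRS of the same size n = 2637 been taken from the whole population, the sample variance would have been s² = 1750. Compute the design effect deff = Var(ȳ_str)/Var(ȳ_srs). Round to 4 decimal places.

Var(ȳ_str) = Σ Wₕ²(1−fₕ)sₕ²/nₕ with Wₕ = Nₕ/13569:
  Large: (12364/13569)²·(1−2391/12364)·649.4/2391 = 0.18189545
  Medium: (1205/13569)²·(1−246/1205)·3410/246 = 0.087002001
  → Var(ȳ_str) = 0.26889745.
Var(ȳ_srs) = (1 − 2637/13569)·1750/2637 = 0.53466247.
deff = 0.26889745 / 0.53466247 = 0.5029.

0.5029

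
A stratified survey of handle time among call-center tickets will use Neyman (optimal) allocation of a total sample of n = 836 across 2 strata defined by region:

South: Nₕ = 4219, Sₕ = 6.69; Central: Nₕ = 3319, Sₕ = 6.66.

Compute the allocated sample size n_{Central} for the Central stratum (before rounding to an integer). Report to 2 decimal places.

Neyman allocation: nₕ = n·NₕSₕ / Σⱼ NⱼSⱼ.
Σ NⱼSⱼ = 4219·6.69 + 3319·6.66 = 50329.65.
n_{Central} = 836·3319·6.66 / 50329.65 = 367.17.

367.17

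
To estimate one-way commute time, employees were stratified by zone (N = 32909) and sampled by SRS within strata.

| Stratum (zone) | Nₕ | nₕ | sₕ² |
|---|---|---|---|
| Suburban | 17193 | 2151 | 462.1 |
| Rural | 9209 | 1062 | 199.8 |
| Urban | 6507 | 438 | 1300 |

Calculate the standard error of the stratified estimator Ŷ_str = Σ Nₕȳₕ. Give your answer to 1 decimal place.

13670.6

Var(Ŷ_str) = Σₕ Nₕ²(1 − fₕ)sₕ²/nₕ.
Suburban: 17193²·(1 − 2151/17193)·462.1/2151 = 5.5558793 × 10^7.
Rural: 9209²·(1 − 1062/9209)·199.8/1062 = 1.4115009 × 10^7.
Urban: 6507²·(1 − 438/6507)·1300/438 = 1.1721068 × 10^8.
Sum = 1.8688448 × 10^8.
SE = √(1.8688448 × 10^8) = 13670.6.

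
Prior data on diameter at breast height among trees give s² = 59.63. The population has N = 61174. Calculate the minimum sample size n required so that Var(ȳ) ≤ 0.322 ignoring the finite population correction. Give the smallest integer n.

Without fpc, n₀ = s²/D = 59.63/0.322 = 185.1863.
Rounding up, n = 186.

186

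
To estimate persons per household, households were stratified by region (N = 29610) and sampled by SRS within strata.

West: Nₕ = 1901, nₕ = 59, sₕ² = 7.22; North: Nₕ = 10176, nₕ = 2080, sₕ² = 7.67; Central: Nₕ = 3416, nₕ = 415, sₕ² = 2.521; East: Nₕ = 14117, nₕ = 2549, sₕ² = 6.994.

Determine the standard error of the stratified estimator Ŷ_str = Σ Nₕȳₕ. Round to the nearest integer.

Var(Ŷ_str) = Σₕ Nₕ²(1 − fₕ)sₕ²/nₕ.
West: 1901²·(1 − 59/1901)·7.22/59 = 428506.02.
North: 10176²·(1 − 2080/10176)·7.67/2080 = 303794.3.
Central: 3416²·(1 − 415/3416)·2.521/415 = 62274.264.
East: 14117²·(1 − 2549/14117)·6.994/2549 = 448080.96.
Sum = 1.2426555 × 10^6.
SE = √(1.2426555 × 10^6) = 1115.

1115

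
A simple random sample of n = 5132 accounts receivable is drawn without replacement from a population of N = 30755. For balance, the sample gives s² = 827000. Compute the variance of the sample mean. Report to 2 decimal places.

134.26

Under SRS without replacement, Var(ȳ) = (1 − f)·s²/n with f = n/N = 5132/30755 = 0.16686718.
Var(ȳ) = (1 − 0.16686718)·827000/5132 = 0.83313282·161.14575 = 134.25582.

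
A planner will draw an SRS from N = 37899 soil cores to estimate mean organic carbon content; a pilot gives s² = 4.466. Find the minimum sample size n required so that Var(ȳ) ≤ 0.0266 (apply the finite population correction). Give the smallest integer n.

Without fpc, n₀ = s²/D = 4.466/0.0266 = 167.8947.
With fpc, (1 − n/N)·s²/n ≤ D requires n ≥ n₀/(1 + n₀/N) = 167.8947/(1 + 167.8947/37899) = 167.1542.
Rounding up, n = 168.

168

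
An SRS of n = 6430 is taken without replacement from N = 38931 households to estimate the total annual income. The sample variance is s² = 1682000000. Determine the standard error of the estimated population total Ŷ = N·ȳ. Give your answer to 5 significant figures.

Var(Ŷ) = N²·Var(ȳ) = N²·(1 − n/N)·s²/n.
f = 6430/38931 = 0.16516401; Var(ȳ) = 0.83483599·1682000000/6430 = 218381.67.
Var(Ŷ) = 38931² · 218381.67 = 3.3098423 × 10^14.
SE(Ŷ) = √(3.3098423 × 10^14) = 1.8193 × 10^7.

1.8193 × 10^7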